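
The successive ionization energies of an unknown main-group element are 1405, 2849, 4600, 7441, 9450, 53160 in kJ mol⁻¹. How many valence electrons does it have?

5

Look for the largest jump between consecutive ionization energies: IE6/IE5 ≈ 5.6, far larger than any earlier ratio.
That jump marks the point where a core electron is being removed. So the atom has 5 valence electrons.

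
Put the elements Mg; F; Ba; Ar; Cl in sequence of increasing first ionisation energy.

Ba < Mg < Cl < Ar < F

F is in period 2, group 17; Mg is in period 3, group 2; Cl is in period 3, group 17; Ar is in period 3, group 18; Ba is in period 6, group 2.
IE₁ increases left→right with effective nuclear charge and decreases top→bottom as the valence shell moves farther out.
Neither a single period nor a single group — weigh both effects.
Mg > Ba: Mg sits above Ba in group 2, so the down-group effect alone puts Mg higher.
Cl > Mg: Cl lies to the right of Mg in period 3, so the across-period effect alone puts Cl higher.
Ar > Cl: Ar lies to the right of Cl in period 3, so the across-period effect alone puts Ar higher.
F > Ar: the two effects oppose for this pair; the down-group effect wins (1681 vs 1521 kJ/mol).
For reference (kJ/mol): F 1681, Mg 738, Cl 1251, Ar 1521, Ba 503.
So from lowest to highest: Ba < Mg < Cl < Ar < F.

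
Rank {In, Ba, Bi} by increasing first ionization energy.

Ba, In, Bi

In is in period 5, group 13; Ba is in period 6, group 2; Bi is in period 6, group 15.
IE₁ increases left→right with effective nuclear charge and decreases top→bottom as the valence shell moves farther out.
Here both period and group differ, so the two effects have to be weighed against each other.
In > Ba: both effects reinforce here, so In is clearly the higher of the two.
Bi > In: the two effects oppose for this pair; the across-period effect wins (703 vs 558 kJ/mol).
For reference (kJ/mol): In 558, Ba 503, Bi 703.
So from lowest to highest: Ba < In < Bi.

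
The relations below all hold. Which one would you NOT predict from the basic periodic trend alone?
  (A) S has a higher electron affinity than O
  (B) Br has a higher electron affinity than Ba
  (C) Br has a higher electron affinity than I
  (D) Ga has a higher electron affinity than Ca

The general trend: electron affinity increases across a period and decreases down a group.
(A) S (period 3, group 16) vs O (period 2, group 16): the stated order contradicts the simple trend.
(B) Br (period 4, group 17) vs Ba (period 6, group 2): the stated order agrees with the simple trend.
(C) Br (period 4, group 17) vs I (period 5, group 17): the stated order agrees with the simple trend.
(D) Ga (period 4, group 13) vs Ca (period 4, group 2): the stated order agrees with the simple trend.
The exception is (A): the compact 2p subshell of O repels the added electron more than S's larger 3p does.

(A)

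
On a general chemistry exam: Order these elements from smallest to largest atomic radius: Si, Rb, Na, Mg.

Si < Mg < Na < Rb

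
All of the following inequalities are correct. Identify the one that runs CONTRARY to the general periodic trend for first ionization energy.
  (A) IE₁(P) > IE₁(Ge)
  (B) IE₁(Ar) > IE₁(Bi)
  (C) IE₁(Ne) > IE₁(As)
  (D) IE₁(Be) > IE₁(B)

The general trend: first ionization energy increases across a period and decreases down a group.
(A) P (period 3, group 15) vs Ge (period 4, group 14): the stated order agrees with the simple trend.
(B) Ar (period 3, group 18) vs Bi (period 6, group 15): the stated order agrees with the simple trend.
(C) Ne (period 2, group 18) vs As (period 4, group 15): the stated order agrees with the simple trend.
(D) Be (period 2, group 2) vs B (period 2, group 13): the stated order contradicts the simple trend.
The exception is (D): removing B's lone 2p electron is easier than breaking Be's filled 2s².

(D)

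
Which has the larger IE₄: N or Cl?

N

IE_4 is the cost of taking one more electron from the +3 cation: N³⁺ still has 2 valence electrons; Cl³⁺ still has 4 valence electrons.
All are still removing valence electrons, so compare the +3 ions as you would atoms: IE_4 generally rises across a period (higher Z_eff) and falls down a group (larger shell), subject to the usual subshell exceptions.
Valence configurations: N³⁺ [He]2s², Cl³⁺ [Ne]3s²3p².
The numbers (kJ/mol): N 7475, Cl 5159.
So the fourth ionization energies run Cl < N.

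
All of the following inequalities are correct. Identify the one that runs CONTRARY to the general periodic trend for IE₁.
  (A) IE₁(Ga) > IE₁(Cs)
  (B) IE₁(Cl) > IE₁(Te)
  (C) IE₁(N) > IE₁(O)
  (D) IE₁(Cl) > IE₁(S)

(C)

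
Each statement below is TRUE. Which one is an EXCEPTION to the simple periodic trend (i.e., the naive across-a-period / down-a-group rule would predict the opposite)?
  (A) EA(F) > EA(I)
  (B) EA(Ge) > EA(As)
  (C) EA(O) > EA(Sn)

(B)

The general trend: electron affinity increases across a period and decreases down a group.
(A) F (period 2, group 17) vs I (period 5, group 17): the stated order agrees with the simple trend.
(B) Ge (period 4, group 14) vs As (period 4, group 15): the stated order contradicts the simple trend.
(C) O (period 2, group 16) vs Sn (period 5, group 14): the stated order agrees with the simple trend.
The exception is (B): adding an electron to As's half-filled 4p³ is unfavourable, so Ge (4p²) has the more exothermic EA.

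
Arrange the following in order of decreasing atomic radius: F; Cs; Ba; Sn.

Cs > Ba > Sn > F

Across a period the added protons contract the valence shell; down a group each new principal shell makes the atom larger.
Neither a single period nor a single group — weigh both effects.
Sn > F: relative to F, both the across-period and down-group shifts push Sn's atomic radius up.
Ba > Sn: relative to Sn, both the across-period and down-group shifts push Ba's atomic radius up.
Cs > Ba: both are in period 6; the period trend gives Cs the larger value.
Approximate values (pm): F 64, Sn 140, Cs 232, Ba 196.
So from largest to smallest: Cs > Ba > Sn > F.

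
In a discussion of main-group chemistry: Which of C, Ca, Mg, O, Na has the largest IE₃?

The third ionization energy removes an electron from the +2 ion. For each element: C²⁺ still has 2 valence electrons; Ca²⁺ is the bare [Ar] core; Mg²⁺ is the bare [Ne] core; O²⁺ still has 4 valence electrons; Na²⁺ is already 1 electron into the core.
Usually core removal costs more than valence removal, but here the competition is close: a tightly held n=2 valence electron can cost more to remove than an n=3 core electron, so the actual values have to decide it.
Valence configurations: C²⁺ [He]2s², O²⁺ [He]2s²2p².
Approximate IE_3 values (kJ/mol): C 4620, Ca 4912, Mg 7733, O 5300, Na 6910.
Putting it together, IE_3: C < Ca < O < Na < Mg.

Mg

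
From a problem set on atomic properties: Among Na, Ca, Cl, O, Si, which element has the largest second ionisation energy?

Na

Consider each +1 ion: Na⁺ is the bare [Ne] core; Ca⁺ still has 1 valence electron; Cl⁺ still has 6 valence electrons; O⁺ still has 5 valence electrons; Si⁺ still has 3 valence electrons.
Pulling an electron out of a noble-gas core costs far more than removing a remaining valence electron, so Na sits at the high end of IE_2.
Valence configurations: Ca⁺ [Ar]4s¹, Cl⁺ [Ne]3s²3p⁴, O⁺ [He]2s²2p³, Si⁺ [Ne]3s²3p¹.
Approximate IE_2 values (kJ/mol): Na 4562, Ca 1145, Cl 2298, O 3388, Si 1577.
So the second ionization energies run Ca < Si < Cl < O < Na.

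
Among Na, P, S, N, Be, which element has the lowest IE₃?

P

Consider each +2 ion: Na²⁺ is already 1 electron into the core; P²⁺ still has 3 valence electrons; S²⁺ still has 4 valence electrons; N²⁺ still has 3 valence electrons; Be²⁺ is the bare [He] core.
Pulling an electron out of a noble-gas core costs far more than removing a remaining valence electron, so Na and Be sit at the high end of IE_3.
Valence configurations: P²⁺ [Ne]3s²3p¹, S²⁺ [Ne]3s²3p², N²⁺ [He]2s²2p¹.
The numbers (kJ/mol): Na 6910, P 2914, S 3357, N 4578, Be 14849.
Hence IE_3: P < S < N < Na < Be.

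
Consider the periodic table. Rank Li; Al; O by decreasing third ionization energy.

Li > O > Al

After 2 electrons have been removed, what remains? Li²⁺ is already 1 electron into the core; Al²⁺ still has 1 valence electron; O²⁺ still has 4 valence electrons.
Core electrons are held far more tightly than valence electrons, so Li tops the IE_3 order.
Valence configurations: Al²⁺ [Ne]3s¹, O²⁺ [He]2s²2p².
Tabulated IE_3 (kJ/mol): Li 11815, Al 2745, O 5300.
Hence IE_3: Al < O < Li.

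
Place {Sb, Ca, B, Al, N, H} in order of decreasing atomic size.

Ca > Sb > Al > B > N > H

H is in period 1, group 1; B is in period 2, group 13; N is in period 2, group 15; Al is in period 3, group 13; Ca is in period 4, group 2; Sb is in period 5, group 15.
Moving right in a period, electrons are added to the same shell under a stronger nuclear pull, so atoms get smaller; moving down, a new shell is opened and atoms get larger.
Here both period and group differ, so the two effects have to be weighed against each other.
N > H: the two effects oppose for this pair; the down-group effect wins (71 vs 32 pm).
B > N: B lies to the left of N in period 2, so the across-period effect alone puts B larger.
Al > B: Al sits below B in group 13, so the down-group effect alone puts Al larger.
Sb > Al: period and group pull opposite ways; the down-group shift dominates (140 vs 126 pm).
Ca > Sb: the two effects oppose for this pair; the across-period effect wins (171 vs 140 pm).
Approximate values (pm): H 32, B 85, N 71, Al 126, Ca 171, Sb 140.
So from largest to smallest: Ca > Sb > Al > B > N > H.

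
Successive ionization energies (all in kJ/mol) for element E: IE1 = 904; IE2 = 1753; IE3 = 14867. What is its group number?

Look for the largest jump between consecutive ionization energies: IE3/IE2 ≈ 8.5, far larger than any earlier ratio.
That jump marks the point where a core electron is being removed. So the atom has 2 valence electrons.
A main-group element with 2 valence electrons is in group 2.

Group 2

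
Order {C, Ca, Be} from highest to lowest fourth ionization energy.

The fourth ionization energy removes an electron from the +3 ion. For each element: C³⁺ still has 1 valence electron; Ca³⁺ is already 1 electron into the core; Be³⁺ is already 1 electron into the core.
Pulling an electron out of a noble-gas core costs far more than removing a remaining valence electron, so Ca and Be sit at the high end of IE_4.
Approximate IE_4 values (kJ/mol): C 6223, Ca 6491, Be 21007.
Hence IE_4: C < Ca < Be.

Be > Ca > C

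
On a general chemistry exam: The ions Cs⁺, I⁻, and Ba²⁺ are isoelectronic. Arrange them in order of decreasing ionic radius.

I⁻, Cs⁺, Ba²⁺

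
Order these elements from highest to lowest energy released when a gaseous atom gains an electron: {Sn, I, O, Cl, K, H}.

Cl, I, O, Sn, H, K

H is in period 1, group 1; O is in period 2, group 16; Cl is in period 3, group 17; K is in period 4, group 1; Sn is in period 5, group 14; I is in period 5, group 17.
Adding an electron releases more energy for atoms nearer the top right (short of the noble gases).
Neither a single period nor a single group — weigh both effects.
H > K: they share group 1; the group trend gives H the larger value.
Sn > H: period and group pull opposite ways; the across-period shift dominates (107 vs 73 kJ/mol).
O > Sn: relative to Sn, both the across-period and down-group shifts push O's electron affinity up.
I > O: period and group pull opposite ways; the across-period shift dominates (295 vs 141 kJ/mol).
Cl > I: they share group 17; the group trend gives Cl the larger value.
For reference (kJ/mol): H 73, O 141, Cl 349, K 48, Sn 107, I 295.
So from highest to lowest: Cl > I > O > Sn > H > K.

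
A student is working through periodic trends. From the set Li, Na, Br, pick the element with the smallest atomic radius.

Moving right in a period, electrons are added to the same shell under a stronger nuclear pull, so atoms get smaller; moving down, a new shell is opened and atoms get larger.
These span different periods and groups, so the two trends combine.
Li > Br: period and group pull opposite ways; the across-period shift dominates (133 vs 114 pm).
Na > Li: they share group 1; the group trend gives Na the larger value.
For reference (pm): Li 133, Na 155, Br 114.
The smallest atomic radius among these belongs to Br.

Br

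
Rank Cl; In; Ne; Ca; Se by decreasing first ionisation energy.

Ne > Cl > Se > Ca > In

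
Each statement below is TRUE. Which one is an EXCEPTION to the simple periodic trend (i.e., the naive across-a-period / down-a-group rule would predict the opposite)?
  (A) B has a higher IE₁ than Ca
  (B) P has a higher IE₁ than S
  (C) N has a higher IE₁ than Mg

(B)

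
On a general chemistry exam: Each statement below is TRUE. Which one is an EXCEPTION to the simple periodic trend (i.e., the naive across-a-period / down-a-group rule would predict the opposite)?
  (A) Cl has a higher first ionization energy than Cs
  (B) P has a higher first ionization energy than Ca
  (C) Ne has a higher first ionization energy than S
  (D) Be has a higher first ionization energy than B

(D)

The general trend: first ionization energy increases across a period and decreases down a group.
(A) Cl (period 3, group 17) vs Cs (period 6, group 1): the stated order agrees with the simple trend.
(B) P (period 3, group 15) vs Ca (period 4, group 2): the stated order agrees with the simple trend.
(C) Ne (period 2, group 18) vs S (period 3, group 16): the stated order agrees with the simple trend.
(D) Be (period 2, group 2) vs B (period 2, group 13): the stated order contradicts the simple trend.
The exception is (D): removing B's lone 2p electron is easier than breaking Be's filled 2s².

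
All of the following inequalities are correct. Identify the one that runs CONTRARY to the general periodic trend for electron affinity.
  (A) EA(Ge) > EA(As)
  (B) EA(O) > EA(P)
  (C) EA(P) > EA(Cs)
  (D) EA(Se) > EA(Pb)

The general trend: electron affinity increases across a period and decreases down a group.
(A) Ge (period 4, group 14) vs As (period 4, group 15): the stated order contradicts the simple trend.
(B) O (period 2, group 16) vs P (period 3, group 15): the stated order agrees with the simple trend.
(C) P (period 3, group 15) vs Cs (period 6, group 1): the stated order agrees with the simple trend.
(D) Se (period 4, group 16) vs Pb (period 6, group 14): the stated order agrees with the simple trend.
The exception is (A): adding an electron to As's half-filled 4p³ is unfavourable, so Ge (4p²) has the more exothermic EA.

(A)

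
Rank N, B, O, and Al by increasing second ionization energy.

Consider each +1 ion: N⁺ still has 4 valence electrons; B⁺ still has 2 valence electrons; O⁺ still has 5 valence electrons; Al⁺ still has 2 valence electrons.
All are still removing valence electrons, so compare the +1 ions as you would atoms: IE_2 generally rises across a period (higher Z_eff) and falls down a group (larger shell), subject to the usual subshell exceptions.
Valence configurations: N⁺ [He]2s²2p², B⁺ [He]2s², O⁺ [He]2s²2p³, Al⁺ [Ne]3s².
Approximate IE_2 values (kJ/mol): N 2856, B 2427, O 3388, Al 1817.
So the second ionization energies run Al < B < N < O.

Al < B < N < O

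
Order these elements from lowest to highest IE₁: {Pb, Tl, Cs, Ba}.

Cs is in period 6, group 1; Ba is in period 6, group 2; Tl is in period 6, group 13; Pb is in period 6, group 14.
Removing the outermost electron gets harder across a period and easier down a group.
All lie in period 6, so first ionization energy increases left to right.
So from lowest to highest: Cs < Ba < Tl < Pb.

Cs < Ba < Tl < Pb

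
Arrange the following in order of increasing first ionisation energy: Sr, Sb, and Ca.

Ca is in period 4, group 2; Sr is in period 5, group 2; Sb is in period 5, group 15.
Removing the outermost electron gets harder across a period and easier down a group.
These span different periods and groups, so the two trends combine.
Ca > Sr: they share group 2; the group trend gives Ca the larger value.
Sb > Ca: period and group pull opposite ways; the across-period shift dominates (831 vs 590 kJ/mol).
Tabulated first ionization energy (kJ/mol): Ca 590, Sr 550, Sb 831.
So from lowest to highest: Sr < Ca < Sb.

Sr < Ca < Sb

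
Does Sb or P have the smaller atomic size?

P is in period 3, group 15; Sb is in period 5, group 15.
Atomic radius shrinks across a period as nuclear charge pulls the same shell inward, and grows down a group as new shells are added.
All are in group 15, so atomic radius increases down the group.
So P has the smaller atomic size (P < Sb).

P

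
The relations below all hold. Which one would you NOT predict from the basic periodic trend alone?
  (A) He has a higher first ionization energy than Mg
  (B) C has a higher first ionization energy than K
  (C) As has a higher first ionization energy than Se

The general trend: first ionization energy increases across a period and decreases down a group.
(A) He (period 1, group 18) vs Mg (period 3, group 2): the stated order agrees with the simple trend.
(B) C (period 2, group 14) vs K (period 4, group 1): the stated order agrees with the simple trend.
(C) As (period 4, group 15) vs Se (period 4, group 16): the stated order contradicts the simple trend.
The exception is (C): Se (4p⁴) ionizes more easily than half-filled As (4p³).

(C)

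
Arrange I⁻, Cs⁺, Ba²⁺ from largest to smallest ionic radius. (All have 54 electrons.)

All of these have 54 electrons, so size is governed by nuclear charge alone: the more protons, the stronger the pull on the same electron cloud, and the smaller the ion.
Nuclear charges: Ba²⁺ (Z=56), Cs⁺ (Z=55), I⁻ (Z=53).
Largest to smallest: I⁻ > Cs⁺ > Ba²⁺.

I⁻, Cs⁺, Ba²⁺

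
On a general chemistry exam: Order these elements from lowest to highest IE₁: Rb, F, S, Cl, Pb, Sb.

Rb, Pb, Sb, S, Cl, F

F is in period 2, group 17; S is in period 3, group 16; Cl is in period 3, group 17; Rb is in period 5, group 1; Sb is in period 5, group 15; Pb is in period 6, group 14.
Across a period the outer electron is held more tightly (higher IE₁); down a group it sits in a higher shell, more shielded, and comes off more easily.
These span different periods and groups, so the two trends combine.
Pb > Rb: period and group pull opposite ways; the across-period shift dominates (716 vs 403 kJ/mol).
Sb > Pb: both effects reinforce here, so Sb is clearly the higher of the two.
S > Sb: both effects reinforce here, so S is clearly the higher of the two.
Cl > S: both are in period 3; the period trend gives Cl the larger value.
F > Cl: they share group 17; the group trend gives F the larger value.
Approximate values (kJ/mol): F 1681, S 1000, Cl 1251, Rb 403, Sb 831, Pb 716.
So from lowest to highest: Rb < Pb < Sb < S < Cl < F.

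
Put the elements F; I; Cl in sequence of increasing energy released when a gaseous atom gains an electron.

I, F, Cl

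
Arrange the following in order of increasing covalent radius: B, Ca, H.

H < B < Ca

H is in period 1, group 1; B is in period 2, group 13; Ca is in period 4, group 2.
Radius decreases left→right (rising Z_eff, same n) and increases top→bottom (higher n).
These span different periods and groups, so the two trends combine.
B > H: period and group pull opposite ways; the down-group shift dominates (85 vs 32 pm).
Ca > B: relative to B, both the across-period and down-group shifts push Ca's atomic radius up.
For reference (pm): H 32, B 85, Ca 171.
So from smallest to largest: H < B < Ca.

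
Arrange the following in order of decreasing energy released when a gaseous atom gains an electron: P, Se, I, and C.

I > Se > C > P

C is in period 2, group 14; P is in period 3, group 15; Se is in period 4, group 16; I is in period 5, group 17.
Electron affinity generally becomes more exothermic across a period toward the halogens and less exothermic down a group.
These sit on a diagonal, where the across-period and down-group effects partly cancel.
C > P: the two effects oppose for this pair; the down-group effect wins (122 vs 72 kJ/mol).
Se > C: period and group pull opposite ways; the across-period shift dominates (195 vs 122 kJ/mol).
I > Se: period and group pull opposite ways; the across-period shift dominates (295 vs 195 kJ/mol).
Approximate values (kJ/mol): C 122, P 72, Se 195, I 295.
So from highest to lowest: I > Se > C > P.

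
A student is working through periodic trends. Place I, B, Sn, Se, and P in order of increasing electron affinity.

B < P < Sn < Se < I

B is in period 2, group 13; P is in period 3, group 15; Se is in period 4, group 16; Sn is in period 5, group 14; I is in period 5, group 17.
Adding an electron releases more energy for atoms nearer the top right (short of the noble gases).
These span different periods and groups, so the two trends combine.
P > B: the two effects oppose for this pair; the across-period effect wins (72 vs 27 kJ/mol).
Sn > P: this pair runs against the simple trend — see the exception note.
Se > Sn: both effects reinforce here, so Se is clearly the higher of the two.
I > Se: the two effects oppose for this pair; the across-period effect wins (295 vs 195 kJ/mol).
Note the exception: Sn has a higher electron affinity than P, contrary to the simple trend — adding an electron to P's half-filled np³ subshell costs electron-pairing energy.
Approximate values (kJ/mol): B 27, P 72, Se 195, Sn 107, I 295.
So from lowest to highest: B < P < Sn < Se < I.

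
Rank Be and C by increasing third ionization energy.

C < Be

The third ionization energy removes an electron from the +2 ion. For each element: Be²⁺ is the bare [He] core; C²⁺ still has 2 valence electrons.
Core electrons are held far more tightly than valence electrons, so Be tops the IE_3 order.
Approximate IE_3 values (kJ/mol): Be 14849, C 4620.
Putting it together, IE_3: C < Be.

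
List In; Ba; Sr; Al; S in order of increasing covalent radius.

S < Al < In < Sr < Ba

Al is in period 3, group 13; S is in period 3, group 16; Sr is in period 5, group 2; In is in period 5, group 13; Ba is in period 6, group 2.
Radius decreases left→right (rising Z_eff, same n) and increases top→bottom (higher n).
These span different periods and groups, so the two trends combine.
Al > S: Al lies to the left of S in period 3, so the across-period effect alone puts Al larger.
In > Al: In sits below Al in group 13, so the down-group effect alone puts In larger.
Sr > In: Sr lies to the left of In in period 5, so the across-period effect alone puts Sr larger.
Ba > Sr: they share group 2; the group trend gives Ba the larger value.
For reference (pm): Al 126, S 103, Sr 185, In 142, Ba 196.
So from smallest to largest: S < Al < In < Sr < Ba.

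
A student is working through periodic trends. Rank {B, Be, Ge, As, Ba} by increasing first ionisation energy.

Ba, Ge, B, Be, As

First ionization energy rises across a period (greater Z_eff holds electrons more tightly) and falls down a group (valence electrons are farther from the nucleus).
These span different periods and groups, so the two trends combine.
Ge > Ba: both effects reinforce here, so Ge is clearly the higher of the two.
B > Ge: period and group pull opposite ways; the down-group shift dominates (801 vs 762 kJ/mol).
Be > B: this pair runs against the simple trend — see the exception note.
As > Be: the two effects oppose for this pair; the across-period effect wins (947 vs 900 kJ/mol).
Note the exception: Be has a higher first ionization energy than B, contrary to the simple trend — removing B's lone 2p electron is easier than breaking Be's filled 2s².
Approximate values (kJ/mol): Be 900, B 801, Ge 762, As 947, Ba 503.
So from lowest to highest: Ba < Ge < B < Be < As.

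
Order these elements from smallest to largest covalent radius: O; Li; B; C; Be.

Li is in period 2, group 1; Be is in period 2, group 2; B is in period 2, group 13; C is in period 2, group 14; O is in period 2, group 16.
Radius decreases left→right (rising Z_eff, same n) and increases top→bottom (higher n).
All lie in period 2, so atomic radius increases right to left.
So from smallest to largest: O < C < B < Be < Li.

O, C, B, Be, Li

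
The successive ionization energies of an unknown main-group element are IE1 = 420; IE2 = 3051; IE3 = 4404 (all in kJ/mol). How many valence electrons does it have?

Look for the largest jump between consecutive ionization energies: IE2/IE1 ≈ 7.3, far larger than any earlier ratio.
That jump marks the point where a core electron is being removed. So the atom has 1 valence electron.

1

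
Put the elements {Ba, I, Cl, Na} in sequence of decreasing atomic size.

Across a period the added protons contract the valence shell; down a group each new principal shell makes the atom larger.
Here both period and group differ, so the two effects have to be weighed against each other.
I > Cl: they share group 17; the group trend gives I the larger value.
Na > I: the two effects oppose for this pair; the across-period effect wins (155 vs 133 pm).
Ba > Na: period and group pull opposite ways; the down-group shift dominates (196 vs 155 pm).
Tabulated atomic radius (pm): Na 155, Cl 99, I 133, Ba 196.
So from largest to smallest: Ba > Na > I > Cl.

Ba, Na, I, Cl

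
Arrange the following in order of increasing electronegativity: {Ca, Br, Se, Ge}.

Ca, Ge, Se, Br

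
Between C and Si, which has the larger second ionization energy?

C

Consider each +1 ion: C⁺ still has 3 valence electrons; Si⁺ still has 3 valence electrons.
All are still removing valence electrons, so compare the +1 ions as you would atoms: IE_2 generally rises across a period (higher Z_eff) and falls down a group (larger shell), subject to the usual subshell exceptions.
Valence configurations: C⁺ [He]2s²2p¹, Si⁺ [Ne]3s²3p¹.
Approximate IE_2 values (kJ/mol): C 2353, Si 1577.
Putting it together, IE_2: Si < C.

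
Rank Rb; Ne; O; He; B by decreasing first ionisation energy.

He > Ne > O > B > Rb

He is in period 1, group 18; B is in period 2, group 13; O is in period 2, group 16; Ne is in period 2, group 18; Rb is in period 5, group 1.
IE₁ increases left→right with effective nuclear charge and decreases top→bottom as the valence shell moves farther out.
Neither a single period nor a single group — weigh both effects.
B > Rb: relative to Rb, both the across-period and down-group shifts push B's first ionization energy up.
O > B: O lies to the right of B in period 2, so the across-period effect alone puts O higher.
Ne > O: Ne lies to the right of O in period 2, so the across-period effect alone puts Ne higher.
He > Ne: they share group 18; the group trend gives He the larger value.
Approximate values (kJ/mol): He 2372, B 801, O 1314, Ne 2081, Rb 403.
So from highest to lowest: He > Ne > O > B > Rb.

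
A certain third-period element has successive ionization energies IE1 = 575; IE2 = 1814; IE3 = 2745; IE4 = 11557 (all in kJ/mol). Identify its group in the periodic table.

Look for the largest jump between consecutive ionization energies: IE4/IE3 ≈ 4.2, far larger than any earlier ratio.
That jump marks the point where a core electron is being removed. So the atom has 3 valence electrons.
A main-group element with 3 valence electrons is in group 13.

Group 13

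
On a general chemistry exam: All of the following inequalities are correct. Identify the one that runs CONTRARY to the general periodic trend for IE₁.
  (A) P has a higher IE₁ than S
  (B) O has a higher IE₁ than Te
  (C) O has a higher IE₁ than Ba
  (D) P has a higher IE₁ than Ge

The general trend: IE₁ increases across a period and decreases down a group.
(A) P (period 3, group 15) vs S (period 3, group 16): the stated order contradicts the simple trend.
(B) O (period 2, group 16) vs Te (period 5, group 16): the stated order agrees with the simple trend.
(C) O (period 2, group 16) vs Ba (period 6, group 2): the stated order agrees with the simple trend.
(D) P (period 3, group 15) vs Ge (period 4, group 14): the stated order agrees with the simple trend.
The exception is (A): S (3p⁴) ionizes more easily than half-filled P (3p³) because the paired 3p electron in S is pushed out by e⁻–e⁻ repulsion.

(A)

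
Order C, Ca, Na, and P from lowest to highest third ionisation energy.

P, C, Ca, Na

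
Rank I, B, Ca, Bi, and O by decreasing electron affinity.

I, O, Bi, B, Ca

Electron affinity generally becomes more exothermic across a period toward the halogens and less exothermic down a group.
Neither a single period nor a single group — weigh both effects.
B > Ca: both effects reinforce here, so B is clearly the higher of the two.
Bi > B: the two effects oppose for this pair; the across-period effect wins (91 vs 27 kJ/mol).
O > Bi: relative to Bi, both the across-period and down-group shifts push O's electron affinity up.
I > O: the two effects oppose for this pair; the across-period effect wins (295 vs 141 kJ/mol).
Tabulated electron affinity (kJ/mol): B 27, O 141, Ca 2, I 295, Bi 91.
So from highest to lowest: I > O > Bi > B > Ca.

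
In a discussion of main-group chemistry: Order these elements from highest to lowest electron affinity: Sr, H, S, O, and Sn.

Adding an electron releases more energy for atoms nearer the top right (short of the noble gases).
Here both period and group differ, so the two effects have to be weighed against each other.
H > Sr: the two effects oppose for this pair; the down-group effect wins (73 vs 5 kJ/mol).
Sn > H: the two effects oppose for this pair; the across-period effect wins (107 vs 73 kJ/mol).
O > Sn: relative to Sn, both the across-period and down-group shifts push O's electron affinity up.
S > O: this pair runs against the simple trend — see the exception note.
Note the exception: S has a higher electron affinity than O, contrary to the simple trend — the compact 2p subshell of O repels the added electron more than S's larger 3p does.
Approximate values (kJ/mol): H 73, O 141, S 200, Sr 5, Sn 107.
So from highest to lowest: S > O > Sn > H > Sr.

S, O, Sn, H, Sr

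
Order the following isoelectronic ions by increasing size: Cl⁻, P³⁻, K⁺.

K⁺, Cl⁻, P³⁻

All of these have 18 electrons, so size is governed by nuclear charge alone: the more protons, the stronger the pull on the same electron cloud, and the smaller the ion.
Nuclear charges: K⁺ (Z=19), Cl⁻ (Z=17), P³⁻ (Z=15).
Smallest to largest: K⁺ < Cl⁻ < P³⁻.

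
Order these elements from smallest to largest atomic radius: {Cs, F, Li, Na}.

Li is in period 2, group 1; F is in period 2, group 17; Na is in period 3, group 1; Cs is in period 6, group 1.
Across a period the added protons contract the valence shell; down a group each new principal shell makes the atom larger.
Here both period and group differ, so the two effects have to be weighed against each other.
Li > F: both are in period 2; the period trend gives Li the larger value.
Na > Li: Na sits below Li in group 1, so the down-group effect alone puts Na larger.
Cs > Na: they share group 1; the group trend gives Cs the larger value.
Approximate values (pm): Li 133, F 64, Na 155, Cs 232.
So from smallest to largest: F < Li < Na < Cs.

F < Li < Na < Cs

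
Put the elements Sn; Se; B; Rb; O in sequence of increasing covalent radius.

O < B < Se < Sn < Rb

B is in period 2, group 13; O is in period 2, group 16; Se is in period 4, group 16; Rb is in period 5, group 1; Sn is in period 5, group 14.
Radius decreases left→right (rising Z_eff, same n) and increases top→bottom (higher n).
Here both period and group differ, so the two effects have to be weighed against each other.
B > O: both are in period 2; the period trend gives B the larger value.
Se > B: the two effects oppose for this pair; the down-group effect wins (116 vs 85 pm).
Sn > Se: both effects reinforce here, so Sn is clearly the larger of the two.
Rb > Sn: both are in period 5; the period trend gives Rb the larger value.
Approximate values (pm): B 85, O 63, Se 116, Rb 210, Sn 140.
So from smallest to largest: O < B < Se < Sn < Rb.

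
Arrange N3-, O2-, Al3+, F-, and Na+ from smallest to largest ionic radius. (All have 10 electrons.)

All of these have 10 electrons, so size is governed by nuclear charge alone: the more protons, the stronger the pull on the same electron cloud, and the smaller the ion.
Nuclear charges: Al3+ (Z=13), Na+ (Z=11), F- (Z=9), O2- (Z=8), N3- (Z=7).
Smallest to largest: Al3+ < Na+ < F- < O2- < N3-.

Al3+ < Na+ < F- < O2- < N3-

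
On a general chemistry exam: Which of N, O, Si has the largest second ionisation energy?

After 1 electron has been removed, what remains? N⁺ still has 4 valence electrons; O⁺ still has 5 valence electrons; Si⁺ still has 3 valence electrons.
All are still removing valence electrons, so compare the +1 ions as you would atoms: IE_2 generally rises across a period (higher Z_eff) and falls down a group (larger shell), subject to the usual subshell exceptions.
Valence configurations: N⁺ [He]2s²2p², O⁺ [He]2s²2p³, Si⁺ [Ne]3s²3p¹.
Tabulated IE_2 (kJ/mol): N 2856, O 3388, Si 1577.
Overall IE_2 order: Si < N < O.

O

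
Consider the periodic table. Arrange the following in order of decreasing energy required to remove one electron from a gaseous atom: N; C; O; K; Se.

N > O > C > Se > K

Across a period the outer electron is held more tightly (higher IE₁); down a group it sits in a higher shell, more shielded, and comes off more easily.
Here both period and group differ, so the two effects have to be weighed against each other.
Se > K: both are in period 4; the period trend gives Se the larger value.
C > Se: the two effects oppose for this pair; the down-group effect wins (1086 vs 941 kJ/mol).
O > C: O lies to the right of C in period 2, so the across-period effect alone puts O higher.
N > O: this pair runs against the simple trend — see the exception note.
Note the exception: N has a higher first ionization energy than O, contrary to the simple trend — pairing an electron in O's 2p⁴ costs repulsion energy, so O ionizes more easily than half-filled N (2p³).
Tabulated first ionization energy (kJ/mol): C 1086, N 1402, O 1314, K 419, Se 941.
So from highest to lowest: N > O > C > Se > K.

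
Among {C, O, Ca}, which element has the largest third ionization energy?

O

Consider each +2 ion: C²⁺ still has 2 valence electrons; O²⁺ still has 4 valence electrons; Ca²⁺ is the bare [Ar] core.
Usually core removal costs more than valence removal, but here the competition is close: a tightly held n=2 valence electron can cost more to remove than an n=3 core electron, so the actual values have to decide it.
Valence configurations: C²⁺ [He]2s², O²⁺ [He]2s²2p².
The numbers (kJ/mol): C 4620, O 5300, Ca 4912.
Putting it together, IE_3: C < Ca < O.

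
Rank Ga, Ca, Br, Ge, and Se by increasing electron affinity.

Ca, Ga, Ge, Se, Br

Electron affinity generally becomes more exothermic across a period toward the halogens and less exothermic down a group.
All lie in period 4, so electron affinity increases left to right.
So from lowest to highest: Ca < Ga < Ge < Se < Br.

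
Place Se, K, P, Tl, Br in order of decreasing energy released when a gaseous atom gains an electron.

Br > Se > P > K > Tl

P is in period 3, group 15; K is in period 4, group 1; Se is in period 4, group 16; Br is in period 4, group 17; Tl is in period 6, group 13.
EA tends to increase across a period and decrease down a group, though the pattern is less regular than for IE or radius.
These span different periods and groups, so the two trends combine.
K > Tl: period and group pull opposite ways; the down-group shift dominates (48 vs 19 kJ/mol).
P > K: relative to K, both the across-period and down-group shifts push P's electron affinity up.
Se > P: period and group pull opposite ways; the across-period shift dominates (195 vs 72 kJ/mol).
Br > Se: Br lies to the right of Se in period 4, so the across-period effect alone puts Br higher.
Tabulated electron affinity (kJ/mol): P 72, K 48, Se 195, Br 325, Tl 19.
So from highest to lowest: Br > Se > P > K > Tl.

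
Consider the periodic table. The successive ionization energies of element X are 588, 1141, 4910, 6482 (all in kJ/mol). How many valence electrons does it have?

Look for the largest jump between consecutive ionization energies: IE3/IE2 ≈ 4.3, far larger than any earlier ratio.
That jump marks the point where a core electron is being removed. So the atom has 2 valence electrons.

2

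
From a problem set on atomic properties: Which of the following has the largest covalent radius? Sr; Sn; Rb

Rb

Rb is in period 5, group 1; Sr is in period 5, group 2; Sn is in period 5, group 14.
Moving right in a period, electrons are added to the same shell under a stronger nuclear pull, so atoms get smaller; moving down, a new shell is opened and atoms get larger.
All lie in period 5, so atomic radius increases right to left.
The largest covalent radius among these belongs to Rb.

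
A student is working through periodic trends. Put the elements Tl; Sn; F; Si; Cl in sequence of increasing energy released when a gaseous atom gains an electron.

Adding an electron releases more energy for atoms nearer the top right (short of the noble gases).
Here both period and group differ, so the two effects have to be weighed against each other.
Sn > Tl: both effects reinforce here, so Sn is clearly the higher of the two.
Si > Sn: Si sits above Sn in group 14, so the down-group effect alone puts Si higher.
F > Si: relative to Si, both the across-period and down-group shifts push F's electron affinity up.
Cl > F: this pair runs against the simple trend — see the exception note.
Note the exception: Cl has a higher electron affinity than F, contrary to the simple trend — F's small 2p subshell makes the incoming electron feel strong e⁻–e⁻ repulsion, so Cl actually releases more energy on gaining an electron.
For reference (kJ/mol): F 328, Si 134, Cl 349, Sn 107, Tl 19.
So from lowest to highest: Tl < Sn < Si < F < Cl.

Tl, Sn, Si, F, Cl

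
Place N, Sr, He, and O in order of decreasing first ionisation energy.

He > N > O > Sr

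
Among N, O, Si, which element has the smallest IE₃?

IE_3 is the cost of taking one more electron from the +2 cation: N²⁺ still has 3 valence electrons; O²⁺ still has 4 valence electrons; Si²⁺ still has 2 valence electrons.
All are still removing valence electrons, so compare the +2 ions as you would atoms: IE_3 generally rises across a period (higher Z_eff) and falls down a group (larger shell), subject to the usual subshell exceptions.
Valence configurations: N²⁺ [He]2s²2p¹, O²⁺ [He]2s²2p², Si²⁺ [Ne]3s².
Approximate IE_3 values (kJ/mol): N 4578, O 5300, Si 3232.
Putting it together, IE_3: Si < N < O.

Si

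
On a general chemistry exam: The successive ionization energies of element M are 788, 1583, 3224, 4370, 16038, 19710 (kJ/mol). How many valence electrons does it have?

4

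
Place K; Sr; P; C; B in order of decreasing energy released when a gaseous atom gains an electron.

C, P, K, B, Sr

B is in period 2, group 13; C is in period 2, group 14; P is in period 3, group 15; K is in period 4, group 1; Sr is in period 5, group 2.
Atoms with high Z_eff and room in the valence shell (especially the halogens) have the most exothermic electron affinities.
Neither a single period nor a single group — weigh both effects.
B > Sr: relative to Sr, both the across-period and down-group shifts push B's electron affinity up.
K > B: this pair runs against the simple trend — see the exception note.
P > K: both effects reinforce here, so P is clearly the higher of the two.
C > P: the two effects oppose for this pair; the down-group effect wins (122 vs 72 kJ/mol).
Note the exception: K has a higher electron affinity than B, contrary to the simple trend — B's ns²np¹ configuration gives only a small electron affinity — the sparsely filled np subshell binds an added electron weakly.
Approximate values (kJ/mol): B 27, C 122, P 72, K 48, Sr 5.
So from highest to lowest: C > P > K > B > Sr.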